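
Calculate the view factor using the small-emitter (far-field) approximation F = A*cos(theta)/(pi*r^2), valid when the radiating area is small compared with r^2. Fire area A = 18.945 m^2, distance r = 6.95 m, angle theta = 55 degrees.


cos(55 deg) = 0.57358
pi*r^2 = 151.75
F = 18.945 * 0.57358 / 151.75 = 0.071609

0.071609


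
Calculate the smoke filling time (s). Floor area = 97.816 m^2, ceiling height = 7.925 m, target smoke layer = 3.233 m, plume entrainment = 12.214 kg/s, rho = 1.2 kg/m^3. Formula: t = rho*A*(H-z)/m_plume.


H - z = 4.692 m
t = 1.2 * 97.816 * 4.692 / 12.214 = 45.091 s

45.091 s


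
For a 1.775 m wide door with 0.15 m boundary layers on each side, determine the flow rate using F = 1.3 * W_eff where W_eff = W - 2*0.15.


W_eff = 1.775 - 0.30 = 1.475 m
F = 1.3 * 1.475 = 1.9175 persons/s

1.9175 persons/s


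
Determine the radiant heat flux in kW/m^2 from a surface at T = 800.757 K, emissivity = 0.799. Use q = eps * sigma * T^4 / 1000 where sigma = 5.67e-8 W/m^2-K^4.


T^4 = 4.1115e+11
q = 0.799 * 5.67e-8 * 4.1115e+11 / 1000 = 18.627 kW/m^2

18.627 kW/m^2


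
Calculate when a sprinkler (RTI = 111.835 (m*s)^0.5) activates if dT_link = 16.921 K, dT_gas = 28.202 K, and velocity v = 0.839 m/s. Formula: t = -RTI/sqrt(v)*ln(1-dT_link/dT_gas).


dT_link/dT_gas = 0.59999
ln(1 - 0.59999) = -0.91627
t = -111.835 / sqrt(0.839) * -0.91627 = 111.87 s

111.87 s


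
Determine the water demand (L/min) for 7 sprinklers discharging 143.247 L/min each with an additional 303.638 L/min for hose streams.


Sprinkler demand = 7 * 143.247 = 1002.729 L/min
Total = 1002.729 + 303.638 = 1306.367 L/min

1306.367 L/min


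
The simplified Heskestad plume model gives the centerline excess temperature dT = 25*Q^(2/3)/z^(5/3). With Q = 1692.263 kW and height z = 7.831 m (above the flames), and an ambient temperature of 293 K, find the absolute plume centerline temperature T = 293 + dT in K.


Q^(2/3) = 142.01
z^(5/3) = 30.881
dT = 25 * 142.01 / 30.881 = 114.96 K
T = 293 + 114.96 = 407.96 K

407.96 K


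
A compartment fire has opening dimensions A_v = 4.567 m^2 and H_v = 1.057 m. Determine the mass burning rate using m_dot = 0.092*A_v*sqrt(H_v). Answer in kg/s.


sqrt(H_v) = 1.0281
m_dot = 0.092 * 4.567 * 1.0281 = 0.43197 kg/s

0.43197 kg/s


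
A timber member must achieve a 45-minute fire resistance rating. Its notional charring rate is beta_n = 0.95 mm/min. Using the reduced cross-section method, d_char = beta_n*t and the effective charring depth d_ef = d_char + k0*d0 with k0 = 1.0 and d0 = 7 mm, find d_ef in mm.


d_char = 0.95 * 45 = 42.75 mm
d_ef = 42.75 + 1.0*7 = 49.75 mm

49.75 mm


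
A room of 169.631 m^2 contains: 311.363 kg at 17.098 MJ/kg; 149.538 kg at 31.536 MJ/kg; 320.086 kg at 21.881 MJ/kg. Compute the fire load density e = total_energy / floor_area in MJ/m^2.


Total energy = 311.363*17.098 + 149.538*31.536 + 320.086*21.881
= 5323.685 + 4715.830 + 7003.802
= 17043.32 MJ
e = 17043.32 / 169.631 = 100.47 MJ/m^2

100.47 MJ/m^2


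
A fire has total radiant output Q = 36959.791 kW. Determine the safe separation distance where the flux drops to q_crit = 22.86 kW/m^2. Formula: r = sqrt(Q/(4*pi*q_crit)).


4*pi*q_crit = 287.27
Q/(4*pi*q_crit) = 128.66
r = sqrt(128.66) = 11.343 m

11.343 m


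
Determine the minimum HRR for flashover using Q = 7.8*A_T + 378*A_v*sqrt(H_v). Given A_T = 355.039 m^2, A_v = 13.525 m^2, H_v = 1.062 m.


7.8*A_T = 2769.3
sqrt(H_v) = 1.0305
378*A_v*sqrt(H_v) = 5268.6
Q = 2769.3 + 5268.6 = 8037.9 kW

8037.9 kW


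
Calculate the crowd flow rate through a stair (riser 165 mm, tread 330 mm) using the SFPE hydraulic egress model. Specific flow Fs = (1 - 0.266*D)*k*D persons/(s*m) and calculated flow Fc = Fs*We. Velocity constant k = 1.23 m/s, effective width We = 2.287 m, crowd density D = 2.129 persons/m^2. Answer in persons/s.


1 - 0.266*D = 1 - 0.266*2.129 = 0.43369
Fs = 0.43369 * 1.23 * 2.129 = 1.1357 persons/(s*m)
Fc = 1.1357 * 2.287 = 2.5973 persons/s

2.5973 persons/s


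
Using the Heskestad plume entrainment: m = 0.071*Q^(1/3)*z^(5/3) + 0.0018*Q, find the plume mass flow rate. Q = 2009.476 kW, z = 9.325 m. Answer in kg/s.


Q^(1/3) = 12.619
z^(5/3) = 41.312
First term = 0.071 * 12.619 * 41.312 = 37.014
Second term = 0.0018 * 2009.476 = 3.6171
m = 40.631 kg/s

40.631 kg/s


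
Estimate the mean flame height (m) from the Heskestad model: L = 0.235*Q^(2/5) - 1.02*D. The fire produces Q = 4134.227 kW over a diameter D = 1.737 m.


Q^(2/5) = 27.961
0.235 * Q^(2/5) = 6.5709
1.02 * D = 1.7717
L = 4.7992 m

4.7992 m


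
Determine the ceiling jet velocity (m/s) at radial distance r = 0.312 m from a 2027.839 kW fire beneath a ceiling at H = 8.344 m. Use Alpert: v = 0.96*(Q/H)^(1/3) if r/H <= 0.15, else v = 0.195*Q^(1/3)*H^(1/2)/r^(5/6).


r/H = 0.312 / 8.344 = 0.037392
r/H <= 0.15, so v = 0.96*(Q/H)^(1/3)
Q/H = 243.03
(Q/H)^(1/3) = 6.2405
v = 0.96 * 6.2405 = 5.9909 m/s

5.9909 m/s


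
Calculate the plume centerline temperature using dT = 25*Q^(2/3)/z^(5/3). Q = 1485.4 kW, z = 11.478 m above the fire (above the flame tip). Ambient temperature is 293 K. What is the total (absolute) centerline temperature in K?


Q^(2/3) = 130.19
z^(5/3) = 58.404
dT = 25 * 130.19 / 58.404 = 55.726 K
T = 293 + 55.726 = 348.73 K

348.73 K


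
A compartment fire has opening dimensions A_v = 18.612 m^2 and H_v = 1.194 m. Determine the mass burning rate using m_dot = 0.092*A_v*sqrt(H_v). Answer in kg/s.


sqrt(H_v) = 1.0927
m_dot = 0.092 * 18.612 * 1.0927 = 1.8710 kg/s

1.8710 kg/s


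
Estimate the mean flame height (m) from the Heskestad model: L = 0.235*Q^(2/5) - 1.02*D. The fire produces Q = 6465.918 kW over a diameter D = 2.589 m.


Q^(2/5) = 33.439
0.235 * Q^(2/5) = 7.8581
1.02 * D = 2.6408
L = 5.2174 m

5.2174 m


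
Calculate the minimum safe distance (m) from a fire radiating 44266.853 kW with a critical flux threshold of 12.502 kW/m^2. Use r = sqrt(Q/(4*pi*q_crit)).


4*pi*q_crit = 157.10
Q/(4*pi*q_crit) = 281.77
r = sqrt(281.77) = 16.786 m

16.786 m


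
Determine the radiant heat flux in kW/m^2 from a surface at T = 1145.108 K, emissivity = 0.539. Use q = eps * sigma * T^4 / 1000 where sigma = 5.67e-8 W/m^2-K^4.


T^4 = 1.7194e+12
q = 0.539 * 5.67e-8 * 1.7194e+12 / 1000 = 52.548 kW/m^2

52.548 kW/m^2


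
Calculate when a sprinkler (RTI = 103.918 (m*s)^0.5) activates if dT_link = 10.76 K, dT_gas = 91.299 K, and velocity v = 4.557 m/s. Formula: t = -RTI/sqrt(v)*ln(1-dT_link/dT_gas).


dT_link/dT_gas = 0.11785
ln(1 - 0.11785) = -0.12540
t = -103.918 / sqrt(4.557) * -0.12540 = 6.1044 s

6.1044 s


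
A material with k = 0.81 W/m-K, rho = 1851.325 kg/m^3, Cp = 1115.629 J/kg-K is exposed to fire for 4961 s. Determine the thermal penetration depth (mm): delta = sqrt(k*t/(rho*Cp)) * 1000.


alpha = 0.81 / (1851.325 * 1115.629) = 3.9218e-07 m^2/s
alpha * t = 0.0019456
delta = sqrt(0.0019456) * 1000 = 44.109 mm

44.109 mm


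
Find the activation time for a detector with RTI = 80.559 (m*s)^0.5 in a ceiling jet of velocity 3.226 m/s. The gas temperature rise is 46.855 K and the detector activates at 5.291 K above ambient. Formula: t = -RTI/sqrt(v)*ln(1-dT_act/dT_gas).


dT_act/dT_gas = 0.11292
ln(1 - 0.11292) = -0.11982
t = -80.559 / sqrt(3.226) * -0.11982 = 5.3743 s

5.3743 s


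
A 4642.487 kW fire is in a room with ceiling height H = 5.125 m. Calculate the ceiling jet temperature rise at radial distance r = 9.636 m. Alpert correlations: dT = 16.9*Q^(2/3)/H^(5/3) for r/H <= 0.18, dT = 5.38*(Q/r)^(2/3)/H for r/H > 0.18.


r/H = 9.636 / 5.125 = 1.8802
r/H > 0.18, so dT = 5.38*(Q/r)^(2/3)/H
Q/r = 481.79
(Q/r)^(2/3) = 61.457
dT = 5.38 * 61.457 / 5.125 = 64.515 K

64.515 K


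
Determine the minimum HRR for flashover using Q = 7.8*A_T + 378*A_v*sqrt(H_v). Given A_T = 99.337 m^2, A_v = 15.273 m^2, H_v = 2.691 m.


7.8*A_T = 774.83
sqrt(H_v) = 1.6404
378*A_v*sqrt(H_v) = 9470.5
Q = 774.83 + 9470.5 = 10245 kW

10245 kW


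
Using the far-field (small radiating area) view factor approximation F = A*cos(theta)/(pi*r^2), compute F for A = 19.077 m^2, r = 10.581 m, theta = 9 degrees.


cos(9 deg) = 0.98769
pi*r^2 = 351.73
F = 19.077 * 0.98769 / 351.73 = 0.053571

0.053571


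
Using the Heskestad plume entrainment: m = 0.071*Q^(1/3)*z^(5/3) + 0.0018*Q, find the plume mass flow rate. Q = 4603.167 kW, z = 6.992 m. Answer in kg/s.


Q^(1/3) = 16.635
z^(5/3) = 25.566
First term = 0.071 * 16.635 * 25.566 = 30.196
Second term = 0.0018 * 4603.167 = 8.2857
m = 38.481 kg/s

38.481 kg/s


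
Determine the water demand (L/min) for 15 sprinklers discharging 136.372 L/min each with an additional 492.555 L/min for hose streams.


Sprinkler demand = 15 * 136.372 = 2045.58 L/min
Total = 2045.58 + 492.555 = 2538.135 L/min

2538.135 L/min


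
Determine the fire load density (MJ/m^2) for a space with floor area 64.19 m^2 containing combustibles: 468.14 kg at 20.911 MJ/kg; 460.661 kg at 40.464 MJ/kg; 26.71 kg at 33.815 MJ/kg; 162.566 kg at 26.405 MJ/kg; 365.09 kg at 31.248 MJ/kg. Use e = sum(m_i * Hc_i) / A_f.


Total energy = 468.14*20.911 + 460.661*40.464 + 26.71*33.815 + 162.566*26.405 + 365.09*31.248
= 9789.276 + 18640.19 + 903.1986 + 4292.555 + 11408.33
= 45033.55 MJ
e = 45033.55 / 64.19 = 701.57 MJ/m^2

701.57 MJ/m^2


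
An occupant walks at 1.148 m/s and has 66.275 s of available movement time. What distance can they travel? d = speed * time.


d = 1.148 * 66.275 = 76.084 m

76.084 m


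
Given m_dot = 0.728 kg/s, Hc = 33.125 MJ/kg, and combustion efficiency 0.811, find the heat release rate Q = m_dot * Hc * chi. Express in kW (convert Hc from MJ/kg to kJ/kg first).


Hc = 33.125 MJ/kg = 33.125 * 1000 kJ/kg = 33125 kJ/kg
Q = 0.728 kg/s * 33125 kJ/kg * 0.811 = 19557.265 kW

19557.265 kW


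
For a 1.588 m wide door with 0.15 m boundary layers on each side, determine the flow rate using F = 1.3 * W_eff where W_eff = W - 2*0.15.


W_eff = 1.588 - 0.30 = 1.288 m
F = 1.3 * 1.288 = 1.6744 persons/s

1.6744 persons/s


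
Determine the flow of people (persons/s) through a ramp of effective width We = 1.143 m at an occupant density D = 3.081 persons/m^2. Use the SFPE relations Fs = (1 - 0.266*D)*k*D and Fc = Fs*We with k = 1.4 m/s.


1 - 0.266*D = 1 - 0.266*3.081 = 0.18045
Fs = 0.18045 * 1.4 * 3.081 = 0.77837 persons/(s*m)
Fc = 0.77837 * 1.143 = 0.88968 persons/s

0.88968 persons/s


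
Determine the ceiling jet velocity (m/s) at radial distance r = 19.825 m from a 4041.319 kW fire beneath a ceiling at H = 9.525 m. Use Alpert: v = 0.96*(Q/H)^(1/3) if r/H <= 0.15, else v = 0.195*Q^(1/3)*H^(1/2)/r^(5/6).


r/H = 19.825 / 9.525 = 2.0814
r/H > 0.15, so v = 0.195*Q^(1/3)*H^(1/2)/r^(5/6)
Q^(1/3) = 15.928
H^(1/2) = 3.0863
r^(5/6) = 12.051
v = 0.195 * 15.928 * 3.0863 / 12.051 = 0.79548 m/s

0.79548 m/s


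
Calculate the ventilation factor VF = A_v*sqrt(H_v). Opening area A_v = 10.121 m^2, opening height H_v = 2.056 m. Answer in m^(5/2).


sqrt(H_v) = 1.4339
VF = 10.121 * 1.4339 = 14.512 m^(5/2)

14.512 m^(5/2)


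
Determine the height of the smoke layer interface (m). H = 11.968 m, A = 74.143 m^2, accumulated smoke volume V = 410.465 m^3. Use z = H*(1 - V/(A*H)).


V/(A*H) = 0.46258
1 - 0.46258 = 0.53742
z = 11.968 * 0.53742 = 6.4319 m

6.4319 m


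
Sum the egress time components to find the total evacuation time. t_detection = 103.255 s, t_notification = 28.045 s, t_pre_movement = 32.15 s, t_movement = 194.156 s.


Total = 103.255 + 28.045 + 32.15 + 194.156 = 357.606 s

357.606 s


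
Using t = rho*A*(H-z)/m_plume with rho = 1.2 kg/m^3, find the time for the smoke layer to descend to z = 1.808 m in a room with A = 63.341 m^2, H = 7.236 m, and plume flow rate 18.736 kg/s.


H - z = 5.428 m
t = 1.2 * 63.341 * 5.428 / 18.736 = 22.021 s

22.021 s


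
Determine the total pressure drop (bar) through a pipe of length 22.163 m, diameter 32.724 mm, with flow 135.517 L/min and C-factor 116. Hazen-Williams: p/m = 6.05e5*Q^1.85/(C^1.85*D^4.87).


Q^1.85 = 8794.0
C^1.85 = 6595.5
D^4.87 = 2.3845e+07
p/m = 0.033830 bar/m
p_total = 0.033830 * 22.163 = 0.74977 bar

0.74977 bar


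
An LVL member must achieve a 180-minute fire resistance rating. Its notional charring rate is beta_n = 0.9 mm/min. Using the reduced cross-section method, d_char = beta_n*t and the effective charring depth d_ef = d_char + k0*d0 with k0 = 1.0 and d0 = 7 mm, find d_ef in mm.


d_char = 0.9 * 180 = 162 mm
d_ef = 162 + 1.0*7 = 169 mm

169 mm


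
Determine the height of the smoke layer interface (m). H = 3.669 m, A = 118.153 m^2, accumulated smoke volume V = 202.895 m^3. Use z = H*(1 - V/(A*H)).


V/(A*H) = 0.46804
1 - 0.46804 = 0.53196
z = 3.669 * 0.53196 = 1.9518 m

1.9518 m


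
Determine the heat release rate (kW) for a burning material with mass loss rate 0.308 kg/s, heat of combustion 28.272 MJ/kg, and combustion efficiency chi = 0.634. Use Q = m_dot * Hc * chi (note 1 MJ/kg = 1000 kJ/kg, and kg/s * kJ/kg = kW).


Hc = 28.272 MJ/kg = 28.272 * 1000 kJ/kg = 28272 kJ/kg
Q = 0.308 kg/s * 28272 kJ/kg * 0.634 = 5520.7 kW

5520.7 kW


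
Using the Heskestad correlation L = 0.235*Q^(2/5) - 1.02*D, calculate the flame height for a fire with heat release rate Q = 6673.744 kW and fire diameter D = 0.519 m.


Q^(2/5) = 33.865
0.235 * Q^(2/5) = 7.9582
1.02 * D = 0.52938
L = 7.4288 m

7.4288 m


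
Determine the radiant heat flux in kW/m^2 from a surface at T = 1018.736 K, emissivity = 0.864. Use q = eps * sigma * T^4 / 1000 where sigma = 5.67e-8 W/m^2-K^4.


T^4 = 1.0771e+12
q = 0.864 * 5.67e-8 * 1.0771e+12 / 1000 = 52.765 kW/m^2

52.765 kW/m^2


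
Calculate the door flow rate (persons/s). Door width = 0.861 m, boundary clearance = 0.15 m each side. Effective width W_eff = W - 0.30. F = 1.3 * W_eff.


W_eff = 0.861 - 0.30 = 0.561 m
F = 1.3 * 0.561 = 0.72930 persons/s

0.72930 persons/s


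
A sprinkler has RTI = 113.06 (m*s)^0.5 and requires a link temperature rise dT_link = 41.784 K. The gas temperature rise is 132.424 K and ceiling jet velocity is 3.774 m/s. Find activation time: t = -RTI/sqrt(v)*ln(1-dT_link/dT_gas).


dT_link/dT_gas = 0.31553
ln(1 - 0.31553) = -0.37911
t = -113.06 / sqrt(3.774) * -0.37911 = 22.064 s

22.064 s


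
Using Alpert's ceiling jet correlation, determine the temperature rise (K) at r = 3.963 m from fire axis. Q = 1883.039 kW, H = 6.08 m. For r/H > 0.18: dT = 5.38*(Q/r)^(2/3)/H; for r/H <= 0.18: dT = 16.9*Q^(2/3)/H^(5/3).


r/H = 3.963 / 6.08 = 0.65181
r/H > 0.18, so dT = 5.38*(Q/r)^(2/3)/H
Q/r = 475.15
(Q/r)^(2/3) = 60.892
dT = 5.38 * 60.892 / 6.08 = 53.881 K

53.881 K


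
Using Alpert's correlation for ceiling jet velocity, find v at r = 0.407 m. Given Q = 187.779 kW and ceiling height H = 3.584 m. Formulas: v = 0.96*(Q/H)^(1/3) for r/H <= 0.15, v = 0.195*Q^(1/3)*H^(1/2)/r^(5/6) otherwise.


r/H = 0.407 / 3.584 = 0.11356
r/H <= 0.15, so v = 0.96*(Q/H)^(1/3)
Q/H = 52.394
(Q/H)^(1/3) = 3.7419
v = 0.96 * 3.7419 = 3.5922 m/s

3.5922 m/s


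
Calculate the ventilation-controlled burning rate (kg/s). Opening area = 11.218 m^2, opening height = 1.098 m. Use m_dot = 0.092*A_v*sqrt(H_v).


sqrt(H_v) = 1.0479
m_dot = 0.092 * 11.218 * 1.0479 = 1.0814 kg/s

1.0814 kg/s


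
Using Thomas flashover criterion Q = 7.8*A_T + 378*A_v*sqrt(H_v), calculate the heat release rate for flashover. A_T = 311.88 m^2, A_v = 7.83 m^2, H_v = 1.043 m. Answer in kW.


7.8*A_T = 2432.664
sqrt(H_v) = 1.0213
378*A_v*sqrt(H_v) = 3022.7
Q = 2432.664 + 3022.7 = 5455.4 kW

5455.4 kW


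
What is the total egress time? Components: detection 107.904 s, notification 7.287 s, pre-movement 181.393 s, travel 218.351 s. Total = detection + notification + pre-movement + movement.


Total = 107.904 + 7.287 + 181.393 + 218.351 = 514.935 s

514.935 s


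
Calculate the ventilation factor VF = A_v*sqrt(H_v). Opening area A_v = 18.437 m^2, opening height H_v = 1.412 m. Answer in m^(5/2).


sqrt(H_v) = 1.1883
VF = 18.437 * 1.1883 = 21.908 m^(5/2)

21.908 m^(5/2)


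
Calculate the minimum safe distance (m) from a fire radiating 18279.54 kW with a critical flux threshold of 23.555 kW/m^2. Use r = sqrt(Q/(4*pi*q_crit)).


4*pi*q_crit = 296.00
Q/(4*pi*q_crit) = 61.755
r = sqrt(61.755) = 7.8584 m

7.8584 m


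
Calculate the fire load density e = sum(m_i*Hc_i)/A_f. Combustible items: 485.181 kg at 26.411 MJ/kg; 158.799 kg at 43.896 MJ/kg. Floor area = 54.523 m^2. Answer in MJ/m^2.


Total energy = 485.181*26.411 + 158.799*43.896
= 12814.12 + 6970.641
= 19784.76 MJ
e = 19784.76 / 54.523 = 362.87 MJ/m^2

362.87 MJ/m^2


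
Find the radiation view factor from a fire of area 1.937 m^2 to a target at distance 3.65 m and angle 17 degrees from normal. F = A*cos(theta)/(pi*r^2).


cos(17 deg) = 0.95630
pi*r^2 = 41.854
F = 1.937 * 0.95630 / 41.854 = 0.044258

0.044258


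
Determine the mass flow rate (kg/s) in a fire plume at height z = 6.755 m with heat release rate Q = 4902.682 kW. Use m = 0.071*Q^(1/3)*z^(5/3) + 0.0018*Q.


Q^(1/3) = 16.988
z^(5/3) = 24.138
First term = 0.071 * 16.988 * 24.138 = 29.115
Second term = 0.0018 * 4902.682 = 8.8248
m = 37.939 kg/s

37.939 kg/s


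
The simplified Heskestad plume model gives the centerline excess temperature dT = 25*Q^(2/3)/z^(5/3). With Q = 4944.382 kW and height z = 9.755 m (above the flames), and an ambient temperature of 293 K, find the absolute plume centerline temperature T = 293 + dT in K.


Q^(2/3) = 290.23
z^(5/3) = 44.536
dT = 25 * 290.23 / 44.536 = 162.92 K
T = 293 + 162.92 = 455.92 K

455.92 K


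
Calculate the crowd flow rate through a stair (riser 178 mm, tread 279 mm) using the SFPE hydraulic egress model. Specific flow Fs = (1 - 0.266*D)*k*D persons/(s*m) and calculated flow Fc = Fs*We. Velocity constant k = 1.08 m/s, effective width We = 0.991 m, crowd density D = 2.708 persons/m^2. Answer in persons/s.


1 - 0.266*D = 1 - 0.266*2.708 = 0.27967
Fs = 0.27967 * 1.08 * 2.708 = 0.81794 persons/(s*m)
Fc = 0.81794 * 0.991 = 0.81058 persons/s

0.81058 persons/s


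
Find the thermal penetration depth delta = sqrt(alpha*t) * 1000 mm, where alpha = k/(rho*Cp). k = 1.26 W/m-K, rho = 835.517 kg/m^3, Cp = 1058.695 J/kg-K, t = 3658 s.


alpha = 1.26 / (835.517 * 1058.695) = 1.4244e-06 m^2/s
alpha * t = 0.0052106
delta = sqrt(0.0052106) * 1000 = 72.185 mm

72.185 mm


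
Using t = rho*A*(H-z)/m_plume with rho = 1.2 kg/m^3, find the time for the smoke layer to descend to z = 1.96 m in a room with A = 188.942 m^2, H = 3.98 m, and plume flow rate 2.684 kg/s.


H - z = 2.02 m
t = 1.2 * 188.942 * 2.02 / 2.684 = 170.64 s

170.64 s


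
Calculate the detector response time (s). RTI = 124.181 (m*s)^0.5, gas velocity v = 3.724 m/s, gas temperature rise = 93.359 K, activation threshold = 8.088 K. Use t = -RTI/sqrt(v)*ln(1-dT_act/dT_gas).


dT_act/dT_gas = 0.086633
ln(1 - 0.086633) = -0.090618
t = -124.181 / sqrt(3.724) * -0.090618 = 5.8313 s

5.8313 s


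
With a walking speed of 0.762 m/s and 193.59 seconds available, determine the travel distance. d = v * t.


d = 0.762 * 193.59 = 147.52 m

147.52 m


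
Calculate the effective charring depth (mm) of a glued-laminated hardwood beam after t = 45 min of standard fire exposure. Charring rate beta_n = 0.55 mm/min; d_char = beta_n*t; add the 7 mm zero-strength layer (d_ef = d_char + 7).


d_char = 0.55 * 45 = 24.75 mm
d_ef = 24.75 + 1.0*7 = 31.75 mm

31.75 mm


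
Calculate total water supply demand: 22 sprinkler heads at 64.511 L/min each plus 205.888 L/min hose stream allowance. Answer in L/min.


Sprinkler demand = 22 * 64.511 = 1419.242 L/min
Total = 1419.242 + 205.888 = 1625.13 L/min

1625.13 L/min


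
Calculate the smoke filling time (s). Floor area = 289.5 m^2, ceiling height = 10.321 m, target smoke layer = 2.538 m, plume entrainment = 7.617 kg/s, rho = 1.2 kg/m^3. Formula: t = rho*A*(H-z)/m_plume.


H - z = 7.783 m
t = 1.2 * 289.5 * 7.783 / 7.617 = 354.97 s

354.97 s


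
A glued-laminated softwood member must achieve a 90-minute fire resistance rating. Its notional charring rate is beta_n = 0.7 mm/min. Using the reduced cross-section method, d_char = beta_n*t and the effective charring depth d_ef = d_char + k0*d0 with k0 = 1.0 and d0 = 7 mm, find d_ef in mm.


d_char = 0.7 * 90 = 63 mm
d_ef = 63 + 1.0*7 = 70 mm

70 mm


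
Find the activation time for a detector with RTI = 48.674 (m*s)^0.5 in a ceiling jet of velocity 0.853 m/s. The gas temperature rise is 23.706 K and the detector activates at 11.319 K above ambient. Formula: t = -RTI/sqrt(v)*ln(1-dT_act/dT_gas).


dT_act/dT_gas = 0.47747
ln(1 - 0.47747) = -0.64908
t = -48.674 / sqrt(0.853) * -0.64908 = 34.207 s

34.207 s


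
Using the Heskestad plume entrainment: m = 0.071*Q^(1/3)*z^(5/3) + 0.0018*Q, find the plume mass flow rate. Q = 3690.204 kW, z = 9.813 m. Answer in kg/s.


Q^(1/3) = 15.453
z^(5/3) = 44.978
First term = 0.071 * 15.453 * 44.978 = 49.349
Second term = 0.0018 * 3690.204 = 6.6424
m = 55.991 kg/s

55.991 kg/s


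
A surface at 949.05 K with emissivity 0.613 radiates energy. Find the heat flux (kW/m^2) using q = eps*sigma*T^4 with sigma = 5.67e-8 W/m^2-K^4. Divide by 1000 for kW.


T^4 = 8.1125e+11
q = 0.613 * 5.67e-8 * 8.1125e+11 / 1000 = 28.197 kW/m^2

28.197 kW/m^2


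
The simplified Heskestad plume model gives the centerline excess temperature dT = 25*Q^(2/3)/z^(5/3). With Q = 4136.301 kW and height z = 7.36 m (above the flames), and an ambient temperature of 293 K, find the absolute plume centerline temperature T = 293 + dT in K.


Q^(2/3) = 257.68
z^(5/3) = 27.848
dT = 25 * 257.68 / 27.848 = 231.32 K
T = 293 + 231.32 = 524.32 K

524.32 K


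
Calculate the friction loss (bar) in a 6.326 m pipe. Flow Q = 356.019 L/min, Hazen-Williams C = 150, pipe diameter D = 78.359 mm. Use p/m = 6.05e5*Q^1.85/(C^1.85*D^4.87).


Q^1.85 = 52508
C^1.85 = 10611
D^4.87 = 1.6758e+09
p/m = 0.0017865 bar/m
p_total = 0.0017865 * 6.326 = 0.011301 bar

0.011301 bar


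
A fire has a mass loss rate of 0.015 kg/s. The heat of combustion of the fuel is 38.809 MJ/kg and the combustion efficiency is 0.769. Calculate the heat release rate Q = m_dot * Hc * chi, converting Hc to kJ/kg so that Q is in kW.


Hc = 38.809 MJ/kg = 38.809 * 1000 kJ/kg = 38809 kJ/kg
Q = 0.015 kg/s * 38809 kJ/kg * 0.769 = 447.66 kW

447.66 kW


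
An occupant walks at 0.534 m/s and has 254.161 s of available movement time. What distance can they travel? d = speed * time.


d = 0.534 * 254.161 = 135.72 m

135.72 m


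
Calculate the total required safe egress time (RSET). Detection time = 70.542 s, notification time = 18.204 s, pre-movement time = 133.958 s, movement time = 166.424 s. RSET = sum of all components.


Total = 70.542 + 18.204 + 133.958 + 166.424 = 389.128 s

389.128 s


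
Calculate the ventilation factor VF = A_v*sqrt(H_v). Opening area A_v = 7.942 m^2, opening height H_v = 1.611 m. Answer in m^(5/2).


sqrt(H_v) = 1.2693
VF = 7.942 * 1.2693 = 10.080 m^(5/2)

10.080 m^(5/2)


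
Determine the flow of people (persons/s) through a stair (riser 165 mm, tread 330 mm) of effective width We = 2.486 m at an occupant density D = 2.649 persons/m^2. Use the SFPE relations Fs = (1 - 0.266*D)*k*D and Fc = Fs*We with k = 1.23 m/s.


1 - 0.266*D = 1 - 0.266*2.649 = 0.29537
Fs = 0.29537 * 1.23 * 2.649 = 0.96238 persons/(s*m)
Fc = 0.96238 * 2.486 = 2.3925 persons/s

2.3925 persons/s


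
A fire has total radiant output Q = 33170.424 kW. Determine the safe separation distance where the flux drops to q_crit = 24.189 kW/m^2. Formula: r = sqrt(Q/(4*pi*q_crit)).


4*pi*q_crit = 303.97
Q/(4*pi*q_crit) = 109.12
r = sqrt(109.12) = 10.446 m

10.446 m


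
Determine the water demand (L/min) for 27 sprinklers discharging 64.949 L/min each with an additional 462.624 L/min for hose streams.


Sprinkler demand = 27 * 64.949 = 1753.623 L/min
Total = 1753.623 + 462.624 = 2216.247 L/min

2216.247 L/min


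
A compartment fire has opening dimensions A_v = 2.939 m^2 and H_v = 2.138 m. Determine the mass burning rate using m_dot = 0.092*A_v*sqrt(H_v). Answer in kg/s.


sqrt(H_v) = 1.4622
m_dot = 0.092 * 2.939 * 1.4622 = 0.39536 kg/s

0.39536 kg/s


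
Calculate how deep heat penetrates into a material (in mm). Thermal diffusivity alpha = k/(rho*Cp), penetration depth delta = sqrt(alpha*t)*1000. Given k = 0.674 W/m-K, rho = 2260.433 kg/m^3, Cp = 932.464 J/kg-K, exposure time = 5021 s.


alpha = 0.674 / (2260.433 * 932.464) = 3.1977e-07 m^2/s
alpha * t = 0.0016056
delta = sqrt(0.0016056) * 1000 = 40.069 mm

40.069 mm


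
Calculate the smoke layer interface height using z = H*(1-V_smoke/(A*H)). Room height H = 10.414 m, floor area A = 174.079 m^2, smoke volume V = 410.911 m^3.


V/(A*H) = 0.22666
1 - 0.22666 = 0.77334
z = 10.414 * 0.77334 = 8.0535 m

8.0535 m


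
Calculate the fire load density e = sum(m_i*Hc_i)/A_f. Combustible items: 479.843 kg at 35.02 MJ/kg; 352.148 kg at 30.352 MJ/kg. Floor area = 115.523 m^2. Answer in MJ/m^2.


Total energy = 479.843*35.02 + 352.148*30.352
= 16804.10 + 10688.40
= 27492.50 MJ
e = 27492.50 / 115.523 = 237.98 MJ/m^2

237.98 MJ/m^2


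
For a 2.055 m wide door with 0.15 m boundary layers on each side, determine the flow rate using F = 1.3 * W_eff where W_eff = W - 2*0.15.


W_eff = 2.055 - 0.30 = 1.755 m
F = 1.3 * 1.755 = 2.2815 persons/s

2.2815 persons/s


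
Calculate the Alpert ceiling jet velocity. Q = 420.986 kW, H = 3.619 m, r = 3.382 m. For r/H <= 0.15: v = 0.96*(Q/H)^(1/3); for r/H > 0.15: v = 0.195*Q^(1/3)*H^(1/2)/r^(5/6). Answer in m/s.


r/H = 3.382 / 3.619 = 0.93451
r/H > 0.15, so v = 0.195*Q^(1/3)*H^(1/2)/r^(5/6)
Q^(1/3) = 7.4947
H^(1/2) = 1.9024
r^(5/6) = 2.7604
v = 0.195 * 7.4947 * 1.9024 / 2.7604 = 1.0072 m/s

1.0072 m/s


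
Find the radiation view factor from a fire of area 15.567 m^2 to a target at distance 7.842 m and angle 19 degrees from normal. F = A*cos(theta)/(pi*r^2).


cos(19 deg) = 0.94552
pi*r^2 = 193.20
F = 15.567 * 0.94552 / 193.20 = 0.076185

0.076185


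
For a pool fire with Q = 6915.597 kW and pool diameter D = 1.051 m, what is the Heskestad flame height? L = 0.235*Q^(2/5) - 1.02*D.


Q^(2/5) = 34.350
0.235 * Q^(2/5) = 8.0723
1.02 * D = 1.0720
L = 7.0003 m

7.0003 m


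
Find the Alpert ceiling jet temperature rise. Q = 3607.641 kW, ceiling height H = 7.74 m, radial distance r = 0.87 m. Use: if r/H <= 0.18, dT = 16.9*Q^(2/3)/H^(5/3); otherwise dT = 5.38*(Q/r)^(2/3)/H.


r/H = 0.87 / 7.74 = 0.11240
r/H <= 0.18, so dT = 16.9*Q^(2/3)/H^(5/3)
Q^(2/3) = 235.22
H^(5/3) = 30.286
dT = 16.9 * 235.22 / 30.286 = 131.26 K

131.26 K


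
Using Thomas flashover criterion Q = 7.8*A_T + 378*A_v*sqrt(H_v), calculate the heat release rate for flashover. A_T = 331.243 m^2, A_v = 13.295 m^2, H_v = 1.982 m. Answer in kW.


7.8*A_T = 2583.7
sqrt(H_v) = 1.4078
378*A_v*sqrt(H_v) = 7075.1
Q = 2583.7 + 7075.1 = 9658.8 kW

9658.8 kW


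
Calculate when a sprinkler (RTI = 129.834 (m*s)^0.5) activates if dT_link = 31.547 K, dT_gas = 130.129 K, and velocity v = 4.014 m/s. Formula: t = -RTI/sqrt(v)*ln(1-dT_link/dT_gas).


dT_link/dT_gas = 0.24243
ln(1 - 0.24243) = -0.27764
t = -129.834 / sqrt(4.014) * -0.27764 = 17.992 s

17.992 s


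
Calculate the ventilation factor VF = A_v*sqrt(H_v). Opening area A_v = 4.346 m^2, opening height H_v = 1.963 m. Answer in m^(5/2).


sqrt(H_v) = 1.4011
VF = 4.346 * 1.4011 = 6.0891 m^(5/2)

6.0891 m^(5/2)


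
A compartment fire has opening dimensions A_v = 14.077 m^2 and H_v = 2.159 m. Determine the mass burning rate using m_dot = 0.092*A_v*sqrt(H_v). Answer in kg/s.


sqrt(H_v) = 1.4694
m_dot = 0.092 * 14.077 * 1.4694 = 1.9029 kg/s

1.9029 kg/s


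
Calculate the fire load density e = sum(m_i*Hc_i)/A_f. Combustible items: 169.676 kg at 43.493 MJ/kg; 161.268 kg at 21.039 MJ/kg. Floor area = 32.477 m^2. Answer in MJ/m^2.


Total energy = 169.676*43.493 + 161.268*21.039
= 7379.718 + 3392.917
= 10772.64 MJ
e = 10772.64 / 32.477 = 331.70 MJ/m^2

331.70 MJ/m^2


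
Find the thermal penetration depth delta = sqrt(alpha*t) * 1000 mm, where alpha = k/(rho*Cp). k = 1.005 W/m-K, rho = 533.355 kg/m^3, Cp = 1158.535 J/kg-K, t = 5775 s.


alpha = 1.005 / (533.355 * 1158.535) = 1.6264e-06 m^2/s
alpha * t = 0.0093927
delta = sqrt(0.0093927) * 1000 = 96.916 mm

96.916 mm


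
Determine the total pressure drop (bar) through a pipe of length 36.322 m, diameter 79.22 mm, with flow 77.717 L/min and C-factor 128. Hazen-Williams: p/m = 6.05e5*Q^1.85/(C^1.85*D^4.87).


Q^1.85 = 3143.8
C^1.85 = 7913.0
D^4.87 = 1.7674e+09
p/m = 0.00013600 bar/m
p_total = 0.00013600 * 36.322 = 0.0049399 bar

0.0049399 bar


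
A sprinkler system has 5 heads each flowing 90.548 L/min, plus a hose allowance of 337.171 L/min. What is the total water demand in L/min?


Sprinkler demand = 5 * 90.548 = 452.74 L/min
Total = 452.74 + 337.171 = 789.911 L/min

789.911 L/min


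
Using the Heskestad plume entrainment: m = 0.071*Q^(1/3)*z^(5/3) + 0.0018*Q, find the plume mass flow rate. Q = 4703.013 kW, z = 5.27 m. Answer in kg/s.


Q^(1/3) = 16.754
z^(5/3) = 15.959
First term = 0.071 * 16.754 * 15.959 = 18.985
Second term = 0.0018 * 4703.013 = 8.4654
m = 27.450 kg/s

27.450 kg/s


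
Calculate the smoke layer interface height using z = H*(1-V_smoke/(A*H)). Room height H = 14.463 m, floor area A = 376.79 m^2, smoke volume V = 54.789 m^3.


V/(A*H) = 0.010054
1 - 0.010054 = 0.98995
z = 14.463 * 0.98995 = 14.318 m

14.318 m


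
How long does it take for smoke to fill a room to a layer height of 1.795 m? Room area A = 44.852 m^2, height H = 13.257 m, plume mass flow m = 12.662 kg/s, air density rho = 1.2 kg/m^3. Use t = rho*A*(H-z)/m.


H - z = 11.462 m
t = 1.2 * 44.852 * 11.462 / 12.662 = 48.722 s

48.722 s


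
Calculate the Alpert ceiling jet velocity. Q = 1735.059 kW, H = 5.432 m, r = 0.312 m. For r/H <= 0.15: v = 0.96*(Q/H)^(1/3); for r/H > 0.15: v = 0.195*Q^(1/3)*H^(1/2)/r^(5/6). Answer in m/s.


r/H = 0.312 / 5.432 = 0.057437
r/H <= 0.15, so v = 0.96*(Q/H)^(1/3)
Q/H = 319.41
(Q/H)^(1/3) = 6.8357
v = 0.96 * 6.8357 = 6.5623 m/s

6.5623 m/s


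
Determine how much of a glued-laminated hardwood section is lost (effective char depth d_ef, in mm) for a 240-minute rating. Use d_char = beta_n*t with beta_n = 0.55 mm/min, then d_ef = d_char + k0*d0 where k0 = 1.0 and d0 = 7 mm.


d_char = 0.55 * 240 = 132 mm
d_ef = 132 + 1.0*7 = 139 mm

139 mm


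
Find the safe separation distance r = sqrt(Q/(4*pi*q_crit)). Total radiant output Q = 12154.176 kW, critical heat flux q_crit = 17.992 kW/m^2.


4*pi*q_crit = 226.09
Q/(4*pi*q_crit) = 53.757
r = sqrt(53.757) = 7.3319 m

7.3319 m


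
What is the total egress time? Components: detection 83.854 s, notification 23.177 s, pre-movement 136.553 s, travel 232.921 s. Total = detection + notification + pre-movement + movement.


Total = 83.854 + 23.177 + 136.553 + 232.921 = 476.505 s

476.505 s


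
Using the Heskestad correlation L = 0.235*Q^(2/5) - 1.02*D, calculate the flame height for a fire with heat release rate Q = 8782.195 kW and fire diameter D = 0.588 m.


Q^(2/5) = 37.796
0.235 * Q^(2/5) = 8.8820
1.02 * D = 0.59976
L = 8.2822 m

8.2822 m


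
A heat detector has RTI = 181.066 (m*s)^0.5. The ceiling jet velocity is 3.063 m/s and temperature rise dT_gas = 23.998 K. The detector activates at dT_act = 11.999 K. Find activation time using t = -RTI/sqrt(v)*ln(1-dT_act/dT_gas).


dT_act/dT_gas = 0.5
ln(1 - 0.5) = -0.69315
t = -181.066 / sqrt(3.063) * -0.69315 = 71.712 s

71.712 s


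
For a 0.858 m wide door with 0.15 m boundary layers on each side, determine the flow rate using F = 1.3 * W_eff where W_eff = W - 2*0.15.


W_eff = 0.858 - 0.30 = 0.558 m
F = 1.3 * 0.558 = 0.72540 persons/s

0.72540 persons/s


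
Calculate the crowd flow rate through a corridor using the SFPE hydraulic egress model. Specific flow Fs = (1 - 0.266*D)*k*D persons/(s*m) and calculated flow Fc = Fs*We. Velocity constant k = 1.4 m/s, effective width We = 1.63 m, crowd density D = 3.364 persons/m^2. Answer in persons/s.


1 - 0.266*D = 1 - 0.266*3.364 = 0.10518
Fs = 0.10518 * 1.4 * 3.364 = 0.49534 persons/(s*m)
Fc = 0.49534 * 1.63 = 0.80740 persons/s

0.80740 persons/s


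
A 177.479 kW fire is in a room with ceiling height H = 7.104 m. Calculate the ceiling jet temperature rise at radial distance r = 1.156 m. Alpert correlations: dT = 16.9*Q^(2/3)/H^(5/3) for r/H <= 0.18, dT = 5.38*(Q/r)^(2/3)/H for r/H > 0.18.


r/H = 1.156 / 7.104 = 0.16273
r/H <= 0.18, so dT = 16.9*Q^(2/3)/H^(5/3)
Q^(2/3) = 31.581
H^(5/3) = 26.253
dT = 16.9 * 31.581 / 26.253 = 20.330 K

20.330 K


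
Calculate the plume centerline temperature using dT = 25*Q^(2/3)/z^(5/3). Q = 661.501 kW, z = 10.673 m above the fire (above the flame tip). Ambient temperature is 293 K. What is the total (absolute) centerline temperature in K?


Q^(2/3) = 75.920
z^(5/3) = 51.738
dT = 25 * 75.920 / 51.738 = 36.685 K
T = 293 + 36.685 = 329.68 K

329.68 K


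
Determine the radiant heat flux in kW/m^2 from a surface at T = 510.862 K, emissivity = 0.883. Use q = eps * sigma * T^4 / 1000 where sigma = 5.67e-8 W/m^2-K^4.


T^4 = 6.8111e+10
q = 0.883 * 5.67e-8 * 6.8111e+10 / 1000 = 3.4100 kW/m^2

3.4100 kW/m^2


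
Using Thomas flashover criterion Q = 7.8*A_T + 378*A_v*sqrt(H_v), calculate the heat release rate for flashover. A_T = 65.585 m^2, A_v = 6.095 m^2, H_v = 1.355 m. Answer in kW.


7.8*A_T = 511.563
sqrt(H_v) = 1.1640
378*A_v*sqrt(H_v) = 2681.9
Q = 511.563 + 2681.9 = 3193.4 kW

3193.4 kW


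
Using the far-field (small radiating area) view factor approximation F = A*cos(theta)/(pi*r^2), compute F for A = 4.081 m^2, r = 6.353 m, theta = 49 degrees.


cos(49 deg) = 0.65606
pi*r^2 = 126.80
F = 4.081 * 0.65606 / 126.80 = 0.021116

0.021116


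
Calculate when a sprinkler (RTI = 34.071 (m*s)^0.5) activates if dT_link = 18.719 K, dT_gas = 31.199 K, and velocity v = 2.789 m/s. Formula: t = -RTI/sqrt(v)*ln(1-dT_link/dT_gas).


dT_link/dT_gas = 0.59999
ln(1 - 0.59999) = -0.91626
t = -34.071 / sqrt(2.789) * -0.91626 = 18.693 s

18.693 s


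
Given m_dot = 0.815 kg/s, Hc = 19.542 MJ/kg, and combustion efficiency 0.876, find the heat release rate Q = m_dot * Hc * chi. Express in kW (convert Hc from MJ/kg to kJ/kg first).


Hc = 19.542 MJ/kg = 19.542 * 1000 kJ/kg = 19542 kJ/kg
Q = 0.815 kg/s * 19542 kJ/kg * 0.876 = 13952 kW

13952 kW


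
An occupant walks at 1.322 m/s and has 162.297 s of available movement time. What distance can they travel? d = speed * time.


d = 1.322 * 162.297 = 214.56 m

214.56 m


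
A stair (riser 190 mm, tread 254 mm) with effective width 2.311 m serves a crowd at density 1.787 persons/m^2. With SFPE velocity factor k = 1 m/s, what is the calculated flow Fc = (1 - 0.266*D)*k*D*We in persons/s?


1 - 0.266*D = 1 - 0.266*1.787 = 0.52466
Fs = 0.52466 * 1 * 1.787 = 0.93756 persons/(s*m)
Fc = 0.93756 * 2.311 = 2.1667 persons/s

2.1667 persons/s


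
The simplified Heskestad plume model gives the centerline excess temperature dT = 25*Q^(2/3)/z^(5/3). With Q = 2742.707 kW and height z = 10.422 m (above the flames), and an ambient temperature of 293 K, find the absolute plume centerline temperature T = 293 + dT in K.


Q^(2/3) = 195.94
z^(5/3) = 49.726
dT = 25 * 195.94 / 49.726 = 98.509 K
T = 293 + 98.509 = 391.51 K

391.51 K


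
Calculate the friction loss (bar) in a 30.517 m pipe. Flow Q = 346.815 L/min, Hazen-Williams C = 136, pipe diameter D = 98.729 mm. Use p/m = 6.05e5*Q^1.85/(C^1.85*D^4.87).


Q^1.85 = 50024
C^1.85 = 8852.1
D^4.87 = 5.1635e+09
p/m = 0.00066213 bar/m
p_total = 0.00066213 * 30.517 = 0.020206 bar

0.020206 bar


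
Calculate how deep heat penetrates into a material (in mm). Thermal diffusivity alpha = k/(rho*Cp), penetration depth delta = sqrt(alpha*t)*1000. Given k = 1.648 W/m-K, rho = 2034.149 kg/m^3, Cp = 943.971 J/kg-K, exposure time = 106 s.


alpha = 1.648 / (2034.149 * 943.971) = 8.5825e-07 m^2/s
alpha * t = 9.0975e-05
delta = sqrt(9.0975e-05) * 1000 = 9.5381 mm

9.5381 mm


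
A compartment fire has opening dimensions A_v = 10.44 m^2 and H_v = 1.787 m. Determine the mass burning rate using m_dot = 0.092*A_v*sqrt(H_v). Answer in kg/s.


sqrt(H_v) = 1.3368
m_dot = 0.092 * 10.44 * 1.3368 = 1.2840 kg/s

1.2840 kg/s


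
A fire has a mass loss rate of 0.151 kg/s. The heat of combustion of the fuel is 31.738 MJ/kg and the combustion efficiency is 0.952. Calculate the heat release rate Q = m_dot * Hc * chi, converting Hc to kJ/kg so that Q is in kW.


Hc = 31.738 MJ/kg = 31.738 * 1000 kJ/kg = 31738 kJ/kg
Q = 0.151 kg/s * 31738 kJ/kg * 0.952 = 4562.4 kW

4562.4 kW


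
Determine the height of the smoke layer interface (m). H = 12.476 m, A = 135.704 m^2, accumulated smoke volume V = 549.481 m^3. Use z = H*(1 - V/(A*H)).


V/(A*H) = 0.32455
1 - 0.32455 = 0.67545
z = 12.476 * 0.67545 = 8.4269 m

8.4269 m


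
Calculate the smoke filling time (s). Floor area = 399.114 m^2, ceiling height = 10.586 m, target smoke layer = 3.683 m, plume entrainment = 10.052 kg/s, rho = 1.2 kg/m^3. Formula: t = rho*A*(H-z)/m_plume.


H - z = 6.903 m
t = 1.2 * 399.114 * 6.903 / 10.052 = 328.90 s

328.90 s


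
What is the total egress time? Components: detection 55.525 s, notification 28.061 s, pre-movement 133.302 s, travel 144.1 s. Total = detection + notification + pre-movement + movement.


Total = 55.525 + 28.061 + 133.302 + 144.1 = 360.988 s

360.988 s


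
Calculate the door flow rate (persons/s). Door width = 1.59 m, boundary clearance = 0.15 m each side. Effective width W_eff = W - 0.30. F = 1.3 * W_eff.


W_eff = 1.59 - 0.30 = 1.29 m
F = 1.3 * 1.29 = 1.677 persons/s

1.677 persons/s


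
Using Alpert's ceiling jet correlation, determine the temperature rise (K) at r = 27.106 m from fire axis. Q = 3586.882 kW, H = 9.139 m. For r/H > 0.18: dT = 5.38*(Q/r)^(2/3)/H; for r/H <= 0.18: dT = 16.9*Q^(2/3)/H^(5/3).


r/H = 27.106 / 9.139 = 2.9660
r/H > 0.18, so dT = 5.38*(Q/r)^(2/3)/H
Q/r = 132.33
(Q/r)^(2/3) = 25.968
dT = 5.38 * 25.968 / 9.139 = 15.287 K

15.287 K


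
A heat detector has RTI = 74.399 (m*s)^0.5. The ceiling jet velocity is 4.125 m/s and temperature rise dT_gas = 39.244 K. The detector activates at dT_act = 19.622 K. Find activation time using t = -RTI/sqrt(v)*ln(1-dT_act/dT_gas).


dT_act/dT_gas = 0.5
ln(1 - 0.5) = -0.69315
t = -74.399 / sqrt(4.125) * -0.69315 = 25.391 s

25.391 s


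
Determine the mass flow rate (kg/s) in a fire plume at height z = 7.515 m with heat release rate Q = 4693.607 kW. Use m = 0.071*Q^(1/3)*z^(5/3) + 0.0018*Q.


Q^(1/3) = 16.743
z^(5/3) = 28.832
First term = 0.071 * 16.743 * 28.832 = 34.275
Second term = 0.0018 * 4693.607 = 8.4485
m = 42.723 kg/s

42.723 kg/s


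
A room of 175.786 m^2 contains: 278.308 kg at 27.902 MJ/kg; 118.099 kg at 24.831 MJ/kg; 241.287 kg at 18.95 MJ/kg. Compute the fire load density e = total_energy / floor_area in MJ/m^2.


Total energy = 278.308*27.902 + 118.099*24.831 + 241.287*18.95
= 7765.350 + 2932.516 + 4572.389
= 15270.25 MJ
e = 15270.25 / 175.786 = 86.868 MJ/m^2

86.868 MJ/m^2


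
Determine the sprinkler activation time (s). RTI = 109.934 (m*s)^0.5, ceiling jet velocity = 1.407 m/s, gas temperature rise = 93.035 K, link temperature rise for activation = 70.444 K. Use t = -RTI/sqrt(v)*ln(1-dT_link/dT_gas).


dT_link/dT_gas = 0.75718
ln(1 - 0.75718) = -1.4154
t = -109.934 / sqrt(1.407) * -1.4154 = 131.18 s

131.18 s


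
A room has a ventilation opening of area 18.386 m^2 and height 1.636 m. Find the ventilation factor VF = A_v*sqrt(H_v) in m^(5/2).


sqrt(H_v) = 1.2791
VF = 18.386 * 1.2791 = 23.517 m^(5/2)

23.517 m^(5/2)


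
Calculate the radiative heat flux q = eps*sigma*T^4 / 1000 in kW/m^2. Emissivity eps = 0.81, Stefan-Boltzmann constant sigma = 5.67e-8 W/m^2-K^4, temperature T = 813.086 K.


T^4 = 4.3706e+11
q = 0.81 * 5.67e-8 * 4.3706e+11 / 1000 = 20.073 kW/m^2

20.073 kW/m^2
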